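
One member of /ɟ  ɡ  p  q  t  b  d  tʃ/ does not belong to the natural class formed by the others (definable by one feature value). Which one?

tʃ

The remaining segments after removing /tʃ/ share [-delayed release]; /tʃ/ (voiceless postalveolar affricate) is [+delayed release]. For every other candidate removal, the leftover set fails to share any single feature value that the removed segment lacks.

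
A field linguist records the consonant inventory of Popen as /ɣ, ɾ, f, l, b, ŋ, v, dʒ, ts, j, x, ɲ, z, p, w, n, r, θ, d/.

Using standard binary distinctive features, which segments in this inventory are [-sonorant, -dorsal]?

f, b, v, dʒ, ts, z, p, θ, d

Eliminate segments failing any feature: /ɣ, x/ are [+dorsal]; /ɾ, l, ŋ, j, ɲ, w, n, r/ are [+sonorant]. The remaining /f, b, v, dʒ, ts, z, p, θ, d/ satisfy [-sonorant], [-dorsal].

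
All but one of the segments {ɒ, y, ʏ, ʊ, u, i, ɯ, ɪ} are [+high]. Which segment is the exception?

ɒ

/ɒ/ is the low back rounded vowel, which is [-high]; the rest — /i, ɪ, ɯ, u, ʊ, ʏ, y/ — are [+high].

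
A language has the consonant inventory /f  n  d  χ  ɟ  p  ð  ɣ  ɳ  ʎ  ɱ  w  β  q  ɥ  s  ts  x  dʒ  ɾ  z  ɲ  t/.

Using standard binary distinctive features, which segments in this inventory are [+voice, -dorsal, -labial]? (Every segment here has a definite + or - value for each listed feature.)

The [+voice] segments are /n, d, ɟ, ð, ɣ, ɳ, ʎ, ɱ, w, β, ɥ, dʒ, ɾ, z, ɲ/.
Among these, [-dorsal] gives /n, d, ð, ɳ, ɱ, β, dʒ, ɾ, z/.
Of those, [-labial] leaves /n, d, ð, ɳ, dʒ, ɾ, z/.

n, d, ð, ɳ, dʒ, ɾ, z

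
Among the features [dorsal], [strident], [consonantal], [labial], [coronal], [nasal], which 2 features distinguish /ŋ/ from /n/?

The two segments share [-strident], [+consonantal], [-labial], [+nasal]. The only features from the list on which they differ: /ŋ/ is [-coronal] while /n/ is [+coronal]; /ŋ/ is [+dorsal] while /n/ is [-dorsal].

[coronal], [dorsal]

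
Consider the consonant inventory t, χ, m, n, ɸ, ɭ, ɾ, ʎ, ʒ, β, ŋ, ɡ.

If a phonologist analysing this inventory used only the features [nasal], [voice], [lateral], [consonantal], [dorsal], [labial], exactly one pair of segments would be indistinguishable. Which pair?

On the given features, /ʒ/ and /ɾ/ have an identical profile: [−nasal], [+voice], [−lateral], [+consonantal], [−dorsal], [−labial]. No other two segments in the inventory coincide on all 6 features. (They do differ in [sonorant], [strident] and [anterior], which are not among the given features.)

ʒ, ɾ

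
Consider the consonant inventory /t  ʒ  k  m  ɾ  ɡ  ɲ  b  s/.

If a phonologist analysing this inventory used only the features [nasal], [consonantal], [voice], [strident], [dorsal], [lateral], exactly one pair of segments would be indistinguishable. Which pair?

ɾ, b

On the given features, /ɾ/ and /b/ have an identical profile: [−nasal], [+consonantal], [+voice], [−strident], [−dorsal], [−lateral]. No other two segments in the inventory coincide on all 6 features. (They do differ in [sonorant], [labial] and [coronal], which are not among the given features.)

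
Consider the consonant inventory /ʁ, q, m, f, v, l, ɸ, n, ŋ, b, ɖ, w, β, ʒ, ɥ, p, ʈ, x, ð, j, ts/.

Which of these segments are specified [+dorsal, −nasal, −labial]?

ʁ, q, x, j

Checking each segment against [+dorsal], [−nasal], [−labial]: /ʁ/ (voiced uvular fricative), /q/ (voiceless uvular stop), /x/ (voiceless velar fricative), /j/ (palatal glide) satisfy every feature; every other segment in the inventory fails at least one.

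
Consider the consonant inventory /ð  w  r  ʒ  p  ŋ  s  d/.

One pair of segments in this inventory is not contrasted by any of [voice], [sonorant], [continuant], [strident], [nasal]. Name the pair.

/w/ (labial-velar glide) and /r/ (alveolar trill) are both [+voice], [+sonorant], [+continuant], [-strident], [-nasal], so none of the listed features separates them. (They do differ in [labial], [round], [coronal] and [dorsal], which are not among the given features.) Every other pair in the inventory differs on at least one listed feature.

w, r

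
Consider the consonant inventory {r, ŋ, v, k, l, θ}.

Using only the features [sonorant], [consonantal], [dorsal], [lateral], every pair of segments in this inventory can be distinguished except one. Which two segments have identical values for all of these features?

Both /θ/ and /v/ are [-sonorant], [+consonantal], [-dorsal], [-lateral]. Since the list omits [voice], [labial] and [coronal] — which do distinguish the voiceless dental fricative from the voiced labiodental fricative — this pair collapses; all other pairs remain distinct.

θ, v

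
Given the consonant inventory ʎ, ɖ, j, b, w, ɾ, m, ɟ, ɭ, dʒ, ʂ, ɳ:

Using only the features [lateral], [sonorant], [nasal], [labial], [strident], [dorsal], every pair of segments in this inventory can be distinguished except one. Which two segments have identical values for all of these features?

dʒ, ʂ

On the given features, /dʒ/ and /ʂ/ have an identical profile: [-lateral], [-sonorant], [-nasal], [-labial], [+strident], [-dorsal]. No other two segments in the inventory coincide on all 6 features. (They do differ in [voice], [continuant] and [distributed], which are not among the given features.)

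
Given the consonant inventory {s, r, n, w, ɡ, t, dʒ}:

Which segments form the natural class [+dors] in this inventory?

The feature [dorsal] marks segments articulated with the tongue body. In this inventory /w, ɡ/ have that property, so they are [+dorsal]; /s, r, n, t, dʒ/ are [-dorsal].

w, ɡ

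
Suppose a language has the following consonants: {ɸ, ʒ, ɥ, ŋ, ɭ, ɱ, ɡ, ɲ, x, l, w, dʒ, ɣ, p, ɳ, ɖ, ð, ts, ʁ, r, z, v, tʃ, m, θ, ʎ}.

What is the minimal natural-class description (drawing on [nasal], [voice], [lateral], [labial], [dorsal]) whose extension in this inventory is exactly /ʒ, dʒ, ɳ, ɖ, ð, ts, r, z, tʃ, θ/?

[-lateral, -labial, -dorsal]

/ʒ, dʒ, ɳ, ɖ, ð, ts, r, z, tʃ, θ/ are all [-lateral], [-labial], [-dorsal], and no other segment in the inventory matches all three values. Dropping any one of them over-generates: [-labial, -dorsal] alone would also admit /ɭ, l/; [-lateral, -dorsal] alone would also admit /ɸ, ɱ, p, v, …/; [-lateral, -labial] alone would also admit /ŋ, ɡ, ɲ, x, …/. No other combination of two listed features picks out exactly this set either, so fewer than three features will not do.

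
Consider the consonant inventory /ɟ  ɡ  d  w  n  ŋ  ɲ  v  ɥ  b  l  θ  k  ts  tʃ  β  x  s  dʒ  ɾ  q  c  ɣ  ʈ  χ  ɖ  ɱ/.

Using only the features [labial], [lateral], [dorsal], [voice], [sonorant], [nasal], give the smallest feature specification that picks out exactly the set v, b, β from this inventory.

Every target segment is [−sonorant], [+labial]; each remaining inventory member fails at least one of these. Each conjunct is needed — [+labial] alone would also admit /w, ɥ, ɱ/; [−sonorant] alone would also admit /ɟ, ɡ, d, θ, …/ — and no other single listed feature has exactly this extension, so two is the minimum.

[−sonorant, +labial]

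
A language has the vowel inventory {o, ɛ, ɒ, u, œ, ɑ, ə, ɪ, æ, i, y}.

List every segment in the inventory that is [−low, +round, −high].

o, œ

Among the inventory, the [−low] segments are /o, ɛ, u, œ, ə, ɪ, i, y/.
Of those, [+round] gives /o, u, œ, y/.
Of those, [−high] leaves /o, œ/.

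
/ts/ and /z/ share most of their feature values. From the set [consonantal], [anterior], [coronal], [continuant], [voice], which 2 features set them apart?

/ts/ is the voiceless alveolar affricate and /z/ is the voiced alveolar fricative. Both are [+consonantal], [+anterior], [+coronal]. /ts/ is [-voice] while /z/ is [+voice]; /ts/ is [-continuant] while /z/ is [+continuant], so the distinguishing features are [voice], [continuant].

[voice], [continuant]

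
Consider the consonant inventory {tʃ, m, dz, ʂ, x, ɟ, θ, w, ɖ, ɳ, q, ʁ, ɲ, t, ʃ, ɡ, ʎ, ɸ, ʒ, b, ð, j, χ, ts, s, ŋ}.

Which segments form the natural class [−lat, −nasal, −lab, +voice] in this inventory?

Checking each segment against [−lateral], [−nasal], [−labial], [+voice]: /dz/ (voiced alveolar affricate), /ɟ/ (voiced palatal stop), /ɖ/ (voiced retroflex stop), /ʁ/ (voiced uvular fricative), /ɡ/ (voiced velar stop), /ʒ/ (voiced postalveolar fricative), among others, satisfy every feature; every other segment in the inventory fails at least one.

dz, ɟ, ɖ, ʁ, ɡ, ʒ, ð, j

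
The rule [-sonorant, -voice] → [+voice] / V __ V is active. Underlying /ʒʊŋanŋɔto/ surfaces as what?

[ʒʊŋanŋɔdo]

Only /t/ occurs between two vowels (/ɔ/ __ /o/) and matches the structural description. It is a voiceless alveolar stop, so [-sonorant, -voice] holds; changing it to [+voice] with all other features held fixed yields /d/ (voiced alveolar stop). No other segment meets both the structural description and the environment, so the output is [ʒʊŋanŋɔdo].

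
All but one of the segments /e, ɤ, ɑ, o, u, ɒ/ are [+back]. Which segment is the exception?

e

/o, u, ɒ, ɤ, ɑ/ are all [+back]; /e/ (mid front unrounded tense vowel) is [-back].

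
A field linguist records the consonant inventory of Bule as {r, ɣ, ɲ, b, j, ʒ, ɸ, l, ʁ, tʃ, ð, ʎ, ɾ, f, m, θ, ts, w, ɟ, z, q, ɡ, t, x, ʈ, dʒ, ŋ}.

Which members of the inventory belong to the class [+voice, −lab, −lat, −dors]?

r, ʒ, ð, ɾ, z, dʒ

First, the [+voice] segments are /r, ɣ, ɲ, b, j, ʒ, l, ʁ, ð, ʎ, ɾ, m, w, ɟ, z, ɡ, dʒ, ŋ/.
Within that set, [−labial] gives /r, ɣ, ɲ, j, ʒ, l, ʁ, ð, ʎ, ɾ, ɟ, z, ɡ, dʒ, ŋ/.
Within that set, [−lateral] gives /r, ɣ, ɲ, j, ʒ, ʁ, ð, ɾ, ɟ, z, ɡ, dʒ, ŋ/.
Intersecting with [−dorsal] leaves /r, ʒ, ð, ɾ, z, dʒ/.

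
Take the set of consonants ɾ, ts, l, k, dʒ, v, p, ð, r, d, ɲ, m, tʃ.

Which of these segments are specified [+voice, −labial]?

ɾ, l, dʒ, ð, r, d, ɲ

Checking each segment against [+voice], [−labial]: /ɾ/ (alveolar tap), /l/ (alveolar lateral approximant), /dʒ/ (voiced postalveolar affricate), /ð/ (voiced dental fricative), /r/ (alveolar trill), /d/ (voiced alveolar stop), among others, satisfy every feature; every other segment in the inventory fails at least one.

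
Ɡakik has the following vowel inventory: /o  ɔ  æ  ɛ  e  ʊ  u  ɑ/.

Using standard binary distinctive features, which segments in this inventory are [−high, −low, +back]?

o, ɔ

Checking each segment against [−high], [−low], [+back]: /o/ (mid back rounded tense vowel), /ɔ/ (mid back rounded lax vowel) satisfy every feature; every other segment in the inventory fails at least one.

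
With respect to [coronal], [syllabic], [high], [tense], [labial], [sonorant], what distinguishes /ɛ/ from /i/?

The two segments share [−coronal], [+syllabic], [−labial], [+sonorant]. The only features from the list on which they differ: /ɛ/ is [−high] while /i/ is [+high]; /ɛ/ is [−tense] while /i/ is [+tense].

[high], [tense]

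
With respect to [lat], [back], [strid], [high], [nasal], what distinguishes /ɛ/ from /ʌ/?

/ɛ/ is the mid front unrounded lax vowel and /ʌ/ is the mid back unrounded lax vowel. Both are [−lateral], [−strident], [−high], [−nasal]. /ɛ/ is [−back] while /ʌ/ is [+back], so the distinguishing feature is [back].

[back]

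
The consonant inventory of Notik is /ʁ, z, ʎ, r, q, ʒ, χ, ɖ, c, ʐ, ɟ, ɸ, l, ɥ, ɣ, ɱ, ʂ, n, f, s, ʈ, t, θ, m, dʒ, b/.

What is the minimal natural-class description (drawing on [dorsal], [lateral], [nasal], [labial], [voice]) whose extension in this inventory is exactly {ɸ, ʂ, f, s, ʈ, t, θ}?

[−voice, −dorsal]

/ɸ, ʂ, f, s, ʈ, t, θ/ are all [−voice], [−dorsal], and no other segment in the inventory matches both values. Dropping any one of them over-generates: [−dorsal] alone would also admit /z, r, ʒ, ɖ, …/; [−voice] alone would also admit /q, χ, c/. No other single listed feature picks out exactly this set either, so fewer than two features will not do.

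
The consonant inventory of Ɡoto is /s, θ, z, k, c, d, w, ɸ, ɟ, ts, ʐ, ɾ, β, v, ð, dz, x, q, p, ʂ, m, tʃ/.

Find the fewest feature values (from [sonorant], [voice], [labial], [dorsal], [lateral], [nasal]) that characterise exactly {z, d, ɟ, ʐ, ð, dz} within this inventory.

Every target segment is [-sonorant], [+voice], [-labial]; each remaining inventory member fails at least one of these. Each conjunct is needed — [+voice, -labial] alone would also admit /ɾ/; [-sonorant, -labial] alone would also admit /s, θ, k, c, …/; [-sonorant, +voice] alone would also admit /β, v/ — and no other combination of two listed features has exactly this extension, so three is the minimum.

[-sonorant, +voice, -labial]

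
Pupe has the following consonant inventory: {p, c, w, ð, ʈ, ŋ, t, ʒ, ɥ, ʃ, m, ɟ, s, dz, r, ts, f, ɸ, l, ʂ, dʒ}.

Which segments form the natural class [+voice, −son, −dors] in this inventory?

Checking each segment against [+voice], [−sonorant], [−dorsal]: /ð/ (voiced dental fricative), /ʒ/ (voiced postalveolar fricative), /dz/ (voiced alveolar affricate), /dʒ/ (voiced postalveolar affricate) satisfy every feature; every other segment in the inventory fails at least one.

ð, ʒ, dz, dʒ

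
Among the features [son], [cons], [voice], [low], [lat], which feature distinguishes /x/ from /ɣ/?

[voice]

/x/ (voiceless velar fricative) and /ɣ/ (voiced velar fricative) agree on [-sonorant], [+consonantal], [-low], [-lateral]. They differ on [voice] (/x/ [-], /ɣ/ [+]).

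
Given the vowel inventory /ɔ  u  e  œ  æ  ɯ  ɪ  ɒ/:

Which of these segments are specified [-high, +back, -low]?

ɔ

Checking each segment against [-high], [+back], [-low]: /ɔ/ (mid back rounded lax vowel) satisfies every feature; every other segment in the inventory fails at least one.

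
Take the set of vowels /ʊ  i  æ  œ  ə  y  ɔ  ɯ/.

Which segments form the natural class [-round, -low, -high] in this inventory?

ə

Eliminate segments failing any feature: /ʊ, œ, y, ɔ/ are [+round]; /i, ɯ/ are [+high]; /æ/ is [+low]. The remaining /ə/ satisfy [-round], [-low], [-high].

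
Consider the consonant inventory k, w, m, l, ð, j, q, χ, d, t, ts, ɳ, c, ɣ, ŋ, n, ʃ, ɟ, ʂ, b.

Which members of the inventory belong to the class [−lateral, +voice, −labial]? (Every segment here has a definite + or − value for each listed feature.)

ð, j, d, ɳ, ɣ, ŋ, n, ɟ

First, the [−lateral] segments are /k, w, m, ð, j, q, χ, d, t, ts, ɳ, c, ɣ, ŋ, n, ʃ, ɟ, ʂ, b/.
Intersecting with [+voice] gives /w, m, ð, j, d, ɳ, ɣ, ŋ, n, ɟ, b/.
Within that set, [−labial] leaves /ð, j, d, ɳ, ɣ, ŋ, n, ɟ/.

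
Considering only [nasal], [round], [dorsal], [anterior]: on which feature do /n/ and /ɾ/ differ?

The two segments share [-round], [-dorsal], [+anterior]. The only feature from the list on which they differ: /n/ is [+nasal] while /ɾ/ is [-nasal].

[nasal]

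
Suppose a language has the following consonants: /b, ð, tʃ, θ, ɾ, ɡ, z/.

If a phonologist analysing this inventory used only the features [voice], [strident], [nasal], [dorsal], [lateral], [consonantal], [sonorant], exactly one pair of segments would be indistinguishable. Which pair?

On the given features, /ð/ and /b/ have an identical profile: [+voice], [−strident], [−nasal], [−dorsal], [−lateral], [+consonantal], [−sonorant]. No other two segments in the inventory coincide on all 7 features. (They do differ in [continuant], [labial] and [coronal], which are not among the given features.)

ð, b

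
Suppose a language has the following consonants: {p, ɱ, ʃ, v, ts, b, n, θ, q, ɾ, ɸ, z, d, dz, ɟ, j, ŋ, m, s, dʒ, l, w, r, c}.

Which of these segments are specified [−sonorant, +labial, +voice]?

v, b

Checking each segment against [−sonorant], [+labial], [+voice]: /v/ (voiced labiodental fricative), /b/ (voiced bilabial stop) satisfy every feature; every other segment in the inventory fails at least one.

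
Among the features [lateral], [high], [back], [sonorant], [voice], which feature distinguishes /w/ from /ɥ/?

[back]

The two segments share [−lateral], [+high], [+sonorant], [+voice]. The only feature from the list on which they differ: /w/ is [+back] while /ɥ/ is [−back].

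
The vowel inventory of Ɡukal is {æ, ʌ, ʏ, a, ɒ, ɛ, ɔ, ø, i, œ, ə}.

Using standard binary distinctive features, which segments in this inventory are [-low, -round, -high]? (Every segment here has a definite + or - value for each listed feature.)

Checking each segment against [-low], [-round], [-high]: /ʌ/ (mid back unrounded lax vowel), /ɛ/ (mid front unrounded lax vowel), /ə/ (mid central vowel (schwa)) satisfy every feature; every other segment in the inventory fails at least one.

ʌ, ɛ, ə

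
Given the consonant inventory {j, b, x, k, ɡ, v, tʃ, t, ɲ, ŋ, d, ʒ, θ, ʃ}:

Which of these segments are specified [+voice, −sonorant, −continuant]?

b, ɡ, d

Eliminate segments failing any feature: /j, ɲ, ŋ/ are [+sonorant]; /x, k, tʃ, t, θ, ʃ/ are [−voice]; /v, ʒ/ are [+continuant]. The remaining /b, ɡ, d/ satisfy [+voice], [−sonorant], [−continuant].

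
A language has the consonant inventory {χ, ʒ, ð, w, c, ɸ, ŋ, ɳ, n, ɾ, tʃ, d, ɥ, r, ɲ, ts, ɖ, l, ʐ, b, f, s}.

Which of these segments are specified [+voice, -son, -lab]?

ʒ, ð, d, ɖ, ʐ

Among the inventory, the [+voice] segments are /ʒ, ð, w, ŋ, ɳ, n, ɾ, d, ɥ, r, ɲ, ɖ, l, ʐ, b/.
Intersecting with [-sonorant] gives /ʒ, ð, d, ɖ, ʐ, b/.
Of those, [-labial] leaves /ʒ, ð, d, ɖ, ʐ/.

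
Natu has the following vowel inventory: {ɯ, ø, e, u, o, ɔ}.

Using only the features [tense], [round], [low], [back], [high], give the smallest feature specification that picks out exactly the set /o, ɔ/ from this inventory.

[−high, +back]

/o, ɔ/ are all [−high], [+back], and no other segment in the inventory matches both values. Dropping any one of them over-generates: [+back] alone would also admit /ɯ, u/; [−high] alone would also admit /ø, e/. No other single listed feature picks out exactly this set either, so fewer than two features will not do.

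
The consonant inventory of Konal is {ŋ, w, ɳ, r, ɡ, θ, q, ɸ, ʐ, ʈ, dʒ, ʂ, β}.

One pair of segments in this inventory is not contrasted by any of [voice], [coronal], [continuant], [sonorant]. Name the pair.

ʂ, θ

On the given features, /ʂ/ and /θ/ have an identical profile: [−voice], [+coronal], [+continuant], [−sonorant]. No other two segments in the inventory coincide on all 4 features. (They do differ in [strident], [anterior] and [distributed], which are not among the given features.)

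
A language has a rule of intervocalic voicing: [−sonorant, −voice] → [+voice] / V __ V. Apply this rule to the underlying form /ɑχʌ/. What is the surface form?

Only /χ/ occurs between two vowels (/ɑ/ __ /ʌ/) and matches the structural description. It is a voiceless uvular fricative, so [−sonorant, −voice] holds; changing it to [+voice] with all other features held fixed yields /ʁ/ (voiced uvular fricative). No other segment meets both the structural description and the environment, so the output is [ɑʁʌ].

[ɑʁʌ]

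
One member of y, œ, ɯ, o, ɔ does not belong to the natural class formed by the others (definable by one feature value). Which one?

The remaining segments after removing /ɯ/ share [+round]; /ɯ/ (high back unrounded vowel) is [−round]. For every other candidate removal, the leftover set fails to share any single feature value that the removed segment lacks.

ɯ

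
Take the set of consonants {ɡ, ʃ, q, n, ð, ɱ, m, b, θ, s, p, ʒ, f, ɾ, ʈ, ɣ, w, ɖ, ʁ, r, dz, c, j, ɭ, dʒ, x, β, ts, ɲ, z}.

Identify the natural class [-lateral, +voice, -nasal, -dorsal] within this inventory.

ð, b, ʒ, ɾ, ɖ, r, dz, dʒ, β, z

The [-lateral] segments are /ɡ, ʃ, q, n, ð, ɱ, m, b, θ, s, p, ʒ, f, ɾ, ʈ, ɣ, w, ɖ, ʁ, r, dz, c, j, dʒ, x, β, ts, ɲ, z/.
Among these, [+voice] gives /ɡ, n, ð, ɱ, m, b, ʒ, ɾ, ɣ, w, ɖ, ʁ, r, dz, j, dʒ, β, ɲ, z/.
Within that set, [-nasal] gives /ɡ, ð, b, ʒ, ɾ, ɣ, w, ɖ, ʁ, r, dz, j, dʒ, β, z/.
Within that set, [-dorsal] leaves /ð, b, ʒ, ɾ, ɖ, r, dz, dʒ, β, z/.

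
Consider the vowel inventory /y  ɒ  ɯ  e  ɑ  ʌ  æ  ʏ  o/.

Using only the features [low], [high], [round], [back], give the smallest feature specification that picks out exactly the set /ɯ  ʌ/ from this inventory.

/ɯ, ʌ/ are all [−low], [+back], [−round], and no other segment in the inventory matches all three values. Dropping any one of them over-generates: [+back, −round] alone would also admit /ɑ/; [−low, −round] alone would also admit /e/; [−low, +back] alone would also admit /o/. No other combination of two listed features picks out exactly this set either, so fewer than three features will not do.

[−low, +back, −round]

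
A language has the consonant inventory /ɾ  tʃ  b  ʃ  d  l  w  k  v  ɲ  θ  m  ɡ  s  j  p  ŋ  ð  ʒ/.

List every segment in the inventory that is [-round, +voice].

ɾ, b, d, l, v, ɲ, m, ɡ, j, ŋ, ð, ʒ

First, the [-round] segments are /ɾ, tʃ, b, ʃ, d, l, k, v, ɲ, θ, m, ɡ, s, j, p, ŋ, ð, ʒ/.
Then [+voice] leaves /ɾ, b, d, l, v, ɲ, m, ɡ, j, ŋ, ð, ʒ/.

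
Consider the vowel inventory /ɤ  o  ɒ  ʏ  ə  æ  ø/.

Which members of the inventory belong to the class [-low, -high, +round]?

o, ø

The [-low] segments are /ɤ, o, ʏ, ə, ø/.
Intersecting with [-high] gives /ɤ, o, ə, ø/.
Within that set, [+round] leaves /o, ø/.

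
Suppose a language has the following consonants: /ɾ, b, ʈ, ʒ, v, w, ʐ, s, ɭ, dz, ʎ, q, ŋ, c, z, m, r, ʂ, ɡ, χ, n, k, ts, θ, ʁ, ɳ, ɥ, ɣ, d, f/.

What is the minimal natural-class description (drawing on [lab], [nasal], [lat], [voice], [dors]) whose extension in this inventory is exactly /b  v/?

[+voice, -nasal, +lab, -dors]

The class [+voice], [-nasal], [+labial], [-dorsal] has exactly /b, v/ as its extension in this inventory. No smaller conjunction from the listed features achieves this: [-nasal, +labial, -dorsal] alone would also admit /f/; [+voice, +labial, -dorsal] alone would also admit /m/; [+voice, -nasal, -dorsal] alone would also admit /ɾ, ʒ, ʐ, ɭ, …/; [+voice, -nasal, +labial] alone would also admit /w, ɥ/; and checking the remaining three-feature bundles turns up none with this extension.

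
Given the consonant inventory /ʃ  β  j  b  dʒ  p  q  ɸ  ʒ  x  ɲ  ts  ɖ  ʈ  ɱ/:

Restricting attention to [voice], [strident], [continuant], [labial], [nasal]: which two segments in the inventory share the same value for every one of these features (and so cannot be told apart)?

q, ʈ

Both /q/ and /ʈ/ are [−voice], [−strident], [−continuant], [−labial], [−nasal]. Since the list omits [coronal] and [dorsal] — which do distinguish the voiceless uvular stop from the voiceless retroflex stop — this pair collapses; all other pairs remain distinct.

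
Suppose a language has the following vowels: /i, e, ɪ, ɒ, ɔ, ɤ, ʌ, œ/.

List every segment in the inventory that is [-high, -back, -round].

e

Checking each segment against [-high], [-back], [-round]: /e/ (mid front unrounded tense vowel) satisfies every feature; every other segment in the inventory fails at least one.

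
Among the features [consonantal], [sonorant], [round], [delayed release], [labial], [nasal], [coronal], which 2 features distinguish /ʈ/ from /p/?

[labial], [coronal]

The two segments share [+consonantal], [−sonorant], [−round], [−delayed release], [−nasal]. The only features from the list on which they differ: /ʈ/ is [−labial] while /p/ is [+labial]; /ʈ/ is [+coronal] while /p/ is [−coronal].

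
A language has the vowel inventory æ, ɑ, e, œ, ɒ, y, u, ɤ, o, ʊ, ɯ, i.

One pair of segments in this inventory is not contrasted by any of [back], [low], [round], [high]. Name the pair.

On the given features, /u/ and /ʊ/ have an identical profile: [+back], [−low], [+round], [+high]. No other two segments in the inventory coincide on all 4 features. (They do differ in [tense], which is not among the given features.)

u, ʊ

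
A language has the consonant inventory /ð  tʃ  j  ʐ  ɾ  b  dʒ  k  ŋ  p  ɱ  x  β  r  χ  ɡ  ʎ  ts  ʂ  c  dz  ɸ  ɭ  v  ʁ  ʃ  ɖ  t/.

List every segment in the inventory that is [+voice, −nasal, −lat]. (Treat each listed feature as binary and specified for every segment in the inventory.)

ð, j, ʐ, ɾ, b, dʒ, β, r, ɡ, dz, v, ʁ, ɖ

Checking each segment against [+voice], [−nasal], [−lateral]: /ð/ (voiced dental fricative), /j/ (palatal glide), /ʐ/ (voiced retroflex fricative), /ɾ/ (alveolar tap), /b/ (voiced bilabial stop), /dʒ/ (voiced postalveolar affricate), among others, satisfy every feature; every other segment in the inventory fails at least one.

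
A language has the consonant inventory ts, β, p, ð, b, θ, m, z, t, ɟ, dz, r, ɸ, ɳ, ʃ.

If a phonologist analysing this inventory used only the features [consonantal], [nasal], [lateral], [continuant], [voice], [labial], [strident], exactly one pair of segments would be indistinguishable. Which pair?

On the given features, /r/ and /ð/ have an identical profile: [+consonantal], [−nasal], [−lateral], [+continuant], [+voice], [−labial], [−strident]. No other two segments in the inventory coincide on all 7 features. (They do differ in [sonorant], which is not among the given features.)

r, ð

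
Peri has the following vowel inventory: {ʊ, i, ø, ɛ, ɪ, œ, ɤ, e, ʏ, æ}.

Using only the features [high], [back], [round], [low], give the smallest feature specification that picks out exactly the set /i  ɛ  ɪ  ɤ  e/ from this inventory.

[-low, -round]

/i, ɛ, ɪ, ɤ, e/ are all [-low], [-round], and no other segment in the inventory matches both values. Dropping any one of them over-generates: [-round] alone would also admit /æ/; [-low] alone would also admit /ʊ, ø, œ, ʏ/. No other single listed feature picks out exactly this set either, so fewer than two features will not do.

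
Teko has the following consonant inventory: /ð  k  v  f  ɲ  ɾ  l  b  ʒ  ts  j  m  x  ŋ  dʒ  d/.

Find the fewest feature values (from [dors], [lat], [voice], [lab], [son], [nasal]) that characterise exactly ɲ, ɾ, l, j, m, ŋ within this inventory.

/ɲ, ɾ, l, j, m, ŋ/ are exactly the [+sonorant] segments in the inventory, so a single feature suffices.

[+son]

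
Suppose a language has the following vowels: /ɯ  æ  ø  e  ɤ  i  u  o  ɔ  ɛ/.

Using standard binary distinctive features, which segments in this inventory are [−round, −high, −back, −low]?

The [−round] segments are /ɯ, æ, e, ɤ, i, ɛ/.
Among these, [−high] gives /æ, e, ɤ, ɛ/.
Intersecting with [−back] gives /æ, e, ɛ/.
Then [−low] leaves /e, ɛ/.

e, ɛ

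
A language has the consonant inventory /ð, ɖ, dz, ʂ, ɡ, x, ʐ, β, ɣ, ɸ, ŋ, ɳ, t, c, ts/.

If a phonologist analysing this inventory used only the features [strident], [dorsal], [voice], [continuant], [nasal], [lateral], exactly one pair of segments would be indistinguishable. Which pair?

β, ð

On the given features, /β/ and /ð/ have an identical profile: [−strident], [−dorsal], [+voice], [+continuant], [−nasal], [−lateral]. No other two segments in the inventory coincide on all 6 features. (They do differ in [labial] and [coronal], which are not among the given features.)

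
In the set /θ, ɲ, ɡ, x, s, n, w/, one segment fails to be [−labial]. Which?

w

/n, θ, ɡ, s, x, ɲ/ are all [−labial]; /w/ (labial-velar glide) is [+labial].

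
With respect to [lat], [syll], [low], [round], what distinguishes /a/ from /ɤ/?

The two segments share [−lateral], [+syllabic], [−round]. The only feature from the list on which they differ: /a/ is [+low] while /ɤ/ is [−low].

[low]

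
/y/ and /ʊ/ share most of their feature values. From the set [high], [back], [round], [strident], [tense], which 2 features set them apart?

/y/ (high front rounded tense vowel) and /ʊ/ (high back rounded lax vowel) agree on [+high], [+round], [−strident]. They differ on [back] (/y/ [−], /ʊ/ [+]), [tense] (/y/ [+], /ʊ/ [−]).

[back], [tense]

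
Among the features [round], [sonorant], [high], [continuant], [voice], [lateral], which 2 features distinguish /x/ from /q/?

The two segments share [−round], [−sonorant], [−voice], [−lateral]. The only features from the list on which they differ: /x/ is [+continuant] while /q/ is [−continuant]; /x/ is [+high] while /q/ is [−high].

[continuant], [high]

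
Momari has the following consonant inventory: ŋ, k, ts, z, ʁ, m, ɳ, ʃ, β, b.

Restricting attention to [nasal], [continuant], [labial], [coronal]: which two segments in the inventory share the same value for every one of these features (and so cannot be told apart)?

ʃ, z

Both /ʃ/ and /z/ are [-nasal], [+continuant], [-labial], [+coronal]. Since the list omits [voice], [anterior] and [distributed] — which do distinguish the voiceless postalveolar fricative from the voiced alveolar fricative — this pair collapses; all other pairs remain distinct.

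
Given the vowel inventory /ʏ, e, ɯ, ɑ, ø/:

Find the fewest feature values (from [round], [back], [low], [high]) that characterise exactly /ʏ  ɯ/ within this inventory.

/ʏ, ɯ/ are exactly the [+high] segments in the inventory, so a single feature suffices.

[+high]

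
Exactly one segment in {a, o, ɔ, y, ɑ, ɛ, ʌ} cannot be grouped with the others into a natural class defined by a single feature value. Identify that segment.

The remaining segments after removing /y/ share [−high]; /y/ (high front rounded tense vowel) is [+high]. For every other candidate removal, the leftover set fails to share any single feature value that the removed segment lacks.

y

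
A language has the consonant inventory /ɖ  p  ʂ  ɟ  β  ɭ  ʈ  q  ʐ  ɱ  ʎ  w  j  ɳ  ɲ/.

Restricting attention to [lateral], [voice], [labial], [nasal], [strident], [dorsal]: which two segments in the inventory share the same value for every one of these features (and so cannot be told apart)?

Both /ɟ/ and /j/ are [-lateral], [+voice], [-labial], [-nasal], [-strident], [+dorsal]. Since the list omits [sonorant] and [continuant] — which do distinguish the voiced palatal stop from the palatal glide — this pair collapses; all other pairs remain distinct.

ɟ, j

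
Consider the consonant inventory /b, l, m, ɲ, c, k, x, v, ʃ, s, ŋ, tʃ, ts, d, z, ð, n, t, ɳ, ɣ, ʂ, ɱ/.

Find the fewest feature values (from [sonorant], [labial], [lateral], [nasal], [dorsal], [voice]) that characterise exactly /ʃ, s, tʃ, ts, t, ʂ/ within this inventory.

The class [−voice], [−dorsal] has exactly /ʃ, s, tʃ, ts, t, ʂ/ as its extension in this inventory. No smaller conjunction from the listed features achieves this: [−dorsal] alone would also admit /b, l, m, v, …/; [−voice] alone would also admit /c, k, x/; and checking the remaining single features turns up none with this extension.

[−voice, −dorsal]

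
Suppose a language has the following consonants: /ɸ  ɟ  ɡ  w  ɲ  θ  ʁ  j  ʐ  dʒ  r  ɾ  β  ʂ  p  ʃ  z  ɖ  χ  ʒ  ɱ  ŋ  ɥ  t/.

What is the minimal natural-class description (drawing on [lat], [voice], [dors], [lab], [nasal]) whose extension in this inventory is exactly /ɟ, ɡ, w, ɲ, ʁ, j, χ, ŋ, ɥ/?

[+dors]

The target set is precisely the extension of [+dorsal] in this inventory.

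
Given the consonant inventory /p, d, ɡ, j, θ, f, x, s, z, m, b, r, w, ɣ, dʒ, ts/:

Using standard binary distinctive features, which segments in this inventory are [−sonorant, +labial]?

p, f, b

The [−sonorant] segments are /p, d, ɡ, θ, f, x, s, z, b, ɣ, dʒ, ts/.
Among these, [+labial] leaves /p, f, b/.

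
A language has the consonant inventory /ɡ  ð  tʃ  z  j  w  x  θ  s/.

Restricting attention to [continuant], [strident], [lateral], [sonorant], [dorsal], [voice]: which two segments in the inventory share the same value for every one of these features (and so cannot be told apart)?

Both /j/ and /w/ are [+continuant], [-strident], [-lateral], [+sonorant], [+dorsal], [+voice]. Since the list omits [labial], [round] and [back] — which do distinguish the palatal glide from the labial-velar glide — this pair collapses; all other pairs remain distinct.

j, w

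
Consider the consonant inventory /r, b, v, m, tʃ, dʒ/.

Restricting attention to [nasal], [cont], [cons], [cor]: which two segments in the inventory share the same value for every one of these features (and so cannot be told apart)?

/tʃ/ (voiceless postalveolar affricate) and /dʒ/ (voiced postalveolar affricate) are both [-nasal], [-continuant], [+consonantal], [+coronal], so none of the listed features separates them. (They do differ in [voice], which is not among the given features.) Every other pair in the inventory differs on at least one listed feature.

tʃ, dʒ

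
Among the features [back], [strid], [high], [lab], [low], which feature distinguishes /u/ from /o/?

The two segments share [+back], [−strident], [+labial], [−low]. The only feature from the list on which they differ: /u/ is [+high] while /o/ is [−high].

[high]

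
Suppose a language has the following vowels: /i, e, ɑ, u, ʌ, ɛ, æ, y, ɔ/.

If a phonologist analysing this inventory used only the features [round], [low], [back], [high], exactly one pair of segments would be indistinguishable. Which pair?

/ɛ/ (mid front unrounded lax vowel) and /e/ (mid front unrounded tense vowel) are both [−round], [−low], [−back], [−high], so none of the listed features separates them. (They do differ in [tense], which is not among the given features.) Every other pair in the inventory differs on at least one listed feature.

ɛ, e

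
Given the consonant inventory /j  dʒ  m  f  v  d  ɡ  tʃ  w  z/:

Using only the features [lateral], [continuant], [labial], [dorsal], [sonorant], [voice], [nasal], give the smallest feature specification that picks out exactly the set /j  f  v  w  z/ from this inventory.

The target set is precisely the extension of [+continuant] in this inventory.

[+continuant]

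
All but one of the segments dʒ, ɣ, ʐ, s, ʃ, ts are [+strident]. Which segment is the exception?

/ts, s, ʐ, ʃ, dʒ/ are all [+strident]; /ɣ/ (voiced velar fricative) is [−strident].

ɣ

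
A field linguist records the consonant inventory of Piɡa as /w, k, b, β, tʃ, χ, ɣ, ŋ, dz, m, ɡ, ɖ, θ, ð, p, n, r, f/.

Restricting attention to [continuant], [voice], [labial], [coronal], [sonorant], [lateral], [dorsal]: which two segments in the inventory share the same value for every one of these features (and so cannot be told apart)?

/ɖ/ (voiced retroflex stop) and /dz/ (voiced alveolar affricate) are both [−continuant], [+voice], [−labial], [+coronal], [−sonorant], [−lateral], [−dorsal], so none of the listed features separates them. (They do differ in [strident], [delayed release] and [anterior], which are not among the given features.) Every other pair in the inventory differs on at least one listed feature.

ɖ, dz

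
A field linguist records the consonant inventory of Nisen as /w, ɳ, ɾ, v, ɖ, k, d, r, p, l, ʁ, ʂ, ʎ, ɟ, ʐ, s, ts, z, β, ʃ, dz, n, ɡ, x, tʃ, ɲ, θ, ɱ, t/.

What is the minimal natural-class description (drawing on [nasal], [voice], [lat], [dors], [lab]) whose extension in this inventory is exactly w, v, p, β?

The class [−nasal], [+labial] has exactly /w, v, p, β/ as its extension in this inventory. No smaller conjunction from the listed features achieves this: [+labial] alone would also admit /ɱ/; [−nasal] alone would also admit /ɾ, ɖ, k, d, …/; and checking the remaining single features turns up none with this extension.

[−nasal, +lab]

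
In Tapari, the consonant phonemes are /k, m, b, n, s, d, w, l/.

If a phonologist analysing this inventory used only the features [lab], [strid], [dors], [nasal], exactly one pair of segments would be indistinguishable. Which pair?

On the given features, /l/ and /d/ have an identical profile: [-labial], [-strident], [-dorsal], [-nasal]. No other two segments in the inventory coincide on all 4 features. (They do differ in [sonorant] and [lateral], which are not among the given features.)

l, d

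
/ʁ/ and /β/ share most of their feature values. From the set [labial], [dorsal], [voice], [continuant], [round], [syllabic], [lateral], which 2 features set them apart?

[labial], [dorsal]

The two segments share [+voice], [+continuant], [−round], [−syllabic], [−lateral]. The only features from the list on which they differ: /ʁ/ is [−labial] while /β/ is [+labial]; /ʁ/ is [+dorsal] while /β/ is [−dorsal].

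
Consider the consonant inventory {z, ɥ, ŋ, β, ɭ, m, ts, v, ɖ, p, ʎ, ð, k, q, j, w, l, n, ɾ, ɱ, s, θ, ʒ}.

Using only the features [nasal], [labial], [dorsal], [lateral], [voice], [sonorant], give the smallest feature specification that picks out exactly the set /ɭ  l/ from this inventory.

[+lateral, -dorsal]

Every target segment is [+lateral], [-dorsal]; each remaining inventory member fails at least one of these. Each conjunct is needed — [-dorsal] alone would also admit /z, β, m, ts, …/; [+lateral] alone would also admit /ʎ/ — and no other single listed feature has exactly this extension, so two is the minimum.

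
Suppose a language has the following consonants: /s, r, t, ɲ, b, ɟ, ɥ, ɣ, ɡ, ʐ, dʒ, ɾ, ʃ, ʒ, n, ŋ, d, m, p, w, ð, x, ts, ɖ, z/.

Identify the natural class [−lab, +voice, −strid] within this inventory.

Checking each segment against [−labial], [+voice], [−strident]: /r/ (alveolar trill), /ɲ/ (palatal nasal), /ɟ/ (voiced palatal stop), /ɣ/ (voiced velar fricative), /ɡ/ (voiced velar stop), /ɾ/ (alveolar tap), among others, satisfy every feature; every other segment in the inventory fails at least one.

r, ɲ, ɟ, ɣ, ɡ, ɾ, n, ŋ, d, ð, ɖ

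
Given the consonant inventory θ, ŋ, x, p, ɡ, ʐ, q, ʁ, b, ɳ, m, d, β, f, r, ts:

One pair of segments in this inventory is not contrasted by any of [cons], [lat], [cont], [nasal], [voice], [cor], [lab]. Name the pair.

r, ʐ

/r/ (alveolar trill) and /ʐ/ (voiced retroflex fricative) are both [+consonantal], [-lateral], [+continuant], [-nasal], [+voice], [+coronal], [-labial], so none of the listed features separates them. (They do differ in [sonorant], [strident] and [anterior], which are not among the given features.) Every other pair in the inventory differs on at least one listed feature.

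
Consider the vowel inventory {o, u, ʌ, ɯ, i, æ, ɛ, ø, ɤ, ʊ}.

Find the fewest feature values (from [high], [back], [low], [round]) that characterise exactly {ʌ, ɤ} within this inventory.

[−high, +back, −round]

Every target segment is [−high], [+back], [−round]; each remaining inventory member fails at least one of these. Each conjunct is needed — [+back, −round] alone would also admit /ɯ/; [−high, −round] alone would also admit /æ, ɛ/; [−high, +back] alone would also admit /o/ — and no other combination of two listed features has exactly this extension, so three is the minimum.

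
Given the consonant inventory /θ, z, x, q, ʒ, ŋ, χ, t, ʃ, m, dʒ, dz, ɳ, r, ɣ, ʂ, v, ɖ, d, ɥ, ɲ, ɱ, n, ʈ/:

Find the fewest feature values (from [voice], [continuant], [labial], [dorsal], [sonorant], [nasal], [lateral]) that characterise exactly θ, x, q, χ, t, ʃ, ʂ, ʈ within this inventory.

The target set is precisely the extension of [-voice] in this inventory.

[-voice]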